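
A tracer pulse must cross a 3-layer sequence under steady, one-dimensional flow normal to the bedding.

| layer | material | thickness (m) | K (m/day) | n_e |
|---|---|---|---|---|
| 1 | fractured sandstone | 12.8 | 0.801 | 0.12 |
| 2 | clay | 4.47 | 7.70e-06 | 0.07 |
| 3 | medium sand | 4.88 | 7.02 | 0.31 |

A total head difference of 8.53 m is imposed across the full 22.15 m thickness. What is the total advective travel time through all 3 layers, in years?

With flow normal to the layers, continuity requires the same specific discharge q through every layer.
Σ(b_i/K_i) = 12.8/0.801 + 4.47/7.70e-06 + 4.88/7.02 = 5.805e+05 d.
q = Δh / Σ(b_i/K_i) = 8.53 / 5.805e+05 = 1.469e-05 m/day.
In each layer the seepage velocity is v_i = q/n_i, so the layer transit time is t_i = b_i·n_i / q:
  layer 1 (fractured sandstone): t_1 = 12.8 × 0.12 / 1.469e-05 = 1.045e+05 d
  layer 2 (clay): t_2 = 4.47 × 0.07 / 1.469e-05 = 21295 d
  layer 3 (medium sand): t_3 = 4.88 × 0.31 / 1.469e-05 = 1.030e+05 d
Total t = Σ t_i = 2.288e+05 days = 626.4 years.

626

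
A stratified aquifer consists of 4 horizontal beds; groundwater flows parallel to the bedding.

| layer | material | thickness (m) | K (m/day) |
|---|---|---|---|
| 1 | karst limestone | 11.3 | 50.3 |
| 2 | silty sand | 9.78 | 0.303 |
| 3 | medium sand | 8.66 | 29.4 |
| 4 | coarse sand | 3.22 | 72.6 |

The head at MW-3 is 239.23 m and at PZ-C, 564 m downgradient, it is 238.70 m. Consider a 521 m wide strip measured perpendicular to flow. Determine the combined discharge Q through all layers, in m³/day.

Flow is parallel to layering, so each bed carries its own Darcy discharge and the transmissivities add.
Σ(K_i·b_i) = 50.3×11.3 + 0.303×9.78 + 29.4×8.66 + 72.6×3.22 = 1060 m²/day.
Hydraulic gradient i = (239.23 − 238.70) / 564 = 0.53 / 564 = 0.0009397.
Q = Σ(K_i·b_i) · W · i = 1060 × 521 × 0.0009397 = 518.8 m³/day.

519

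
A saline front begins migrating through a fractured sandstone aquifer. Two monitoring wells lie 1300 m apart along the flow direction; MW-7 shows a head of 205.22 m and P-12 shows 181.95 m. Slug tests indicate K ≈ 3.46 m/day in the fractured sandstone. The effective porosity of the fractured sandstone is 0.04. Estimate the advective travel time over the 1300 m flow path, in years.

2.30

Hydraulic gradient i = (205.22 − 181.95) / 1300 = 23.27 / 1300 = 0.01790.
Darcy flux q = K · i = 3.460 × 0.01790 = 0.06193 m/day.
Seepage velocity v = q / n_e = 0.06193 / 0.04 = 1.548 m/day.
Travel time t = L / v = 1300 / 1.548 = 839.6 days = 2.299 years.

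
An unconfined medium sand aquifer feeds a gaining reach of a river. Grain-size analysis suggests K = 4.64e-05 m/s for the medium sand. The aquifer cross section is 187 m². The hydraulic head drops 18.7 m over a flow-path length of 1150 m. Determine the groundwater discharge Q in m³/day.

12.2

Convert K: 4.64e-05 m/s × 86400 = 4.009 m/day.
Hydraulic gradient i = Δh / L = 18.7 / 1150 = 0.01626.
Darcy's law: Q = K · A · i = 4.009 × 187.0 × 0.01626 = 12.19 m³/day.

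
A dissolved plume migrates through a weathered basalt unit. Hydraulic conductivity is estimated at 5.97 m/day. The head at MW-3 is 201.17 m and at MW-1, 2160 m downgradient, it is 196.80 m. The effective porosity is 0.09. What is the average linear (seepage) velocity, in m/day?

0.134

Hydraulic gradient i = (201.17 − 196.80) / 2160 = 4.37 / 2160 = 0.002023.
Darcy flux q = K · i = 5.970 × 0.002023 = 0.01208 m/day.
Seepage velocity v = q / n_e = 0.01208 / 0.09 = 0.1342 m/day.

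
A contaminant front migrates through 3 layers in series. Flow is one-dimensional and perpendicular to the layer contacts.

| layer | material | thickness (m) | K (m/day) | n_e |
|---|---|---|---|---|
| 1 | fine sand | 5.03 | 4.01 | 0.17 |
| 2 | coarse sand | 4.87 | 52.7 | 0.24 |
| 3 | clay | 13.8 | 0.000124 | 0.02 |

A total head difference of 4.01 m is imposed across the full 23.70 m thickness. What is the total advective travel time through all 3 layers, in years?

With flow normal to the layers, continuity requires the same specific discharge q through every layer.
Σ(b_i/K_i) = 5.03/4.01 + 4.87/52.7 + 13.8/0.000124 = 1.113e+05 d.
q = Δh / Σ(b_i/K_i) = 4.01 / 1.113e+05 = 3.603e-05 m/day.
In each layer the seepage velocity is v_i = q/n_i, so the layer transit time is t_i = b_i·n_i / q:
  layer 1 (fine sand): t_1 = 5.03 × 0.17 / 3.603e-05 = 23732 d
  layer 2 (coarse sand): t_2 = 4.87 × 0.24 / 3.603e-05 = 32438 d
  layer 3 (clay): t_3 = 13.8 × 0.02 / 3.603e-05 = 7660 d
Total t = Σ t_i = 63830 days = 174.8 years.

175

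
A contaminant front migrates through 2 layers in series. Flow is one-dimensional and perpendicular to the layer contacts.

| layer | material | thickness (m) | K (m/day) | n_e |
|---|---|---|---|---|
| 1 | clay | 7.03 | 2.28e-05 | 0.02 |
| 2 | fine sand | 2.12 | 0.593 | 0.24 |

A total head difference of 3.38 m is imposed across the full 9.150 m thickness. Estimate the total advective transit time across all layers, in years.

With flow normal to the layers, continuity requires the same specific discharge q through every layer.
Σ(b_i/K_i) = 7.03/2.28e-05 + 2.12/0.593 = 3.083e+05 d.
q = Δh / Σ(b_i/K_i) = 3.38 / 3.083e+05 = 1.096e-05 m/day.
In each layer the seepage velocity is v_i = q/n_i, so the layer transit time is t_i = b_i·n_i / q:
  layer 1 (clay): t_1 = 7.03 × 0.02 / 1.096e-05 = 12826 d
  layer 2 (fine sand): t_2 = 2.12 × 0.24 / 1.096e-05 = 46415 d
Total t = Σ t_i = 59241 days = 162.2 years.

162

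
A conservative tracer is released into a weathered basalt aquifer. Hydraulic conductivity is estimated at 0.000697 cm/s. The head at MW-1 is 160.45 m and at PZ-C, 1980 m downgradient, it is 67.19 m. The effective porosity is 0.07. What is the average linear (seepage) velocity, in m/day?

Convert K: 0.000697 cm/s × 864 = 0.6022 m/day.
Hydraulic gradient i = (160.45 − 67.19) / 1980 = 93.26 / 1980 = 0.04710.
Darcy flux q = K · i = 0.6022 × 0.04710 = 0.02836 m/day.
Seepage velocity v = q / n_e = 0.02836 / 0.07 = 0.4052 m/day.

0.405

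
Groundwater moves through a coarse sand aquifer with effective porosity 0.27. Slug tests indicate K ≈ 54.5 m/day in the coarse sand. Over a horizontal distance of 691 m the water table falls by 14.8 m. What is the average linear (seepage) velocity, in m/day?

Hydraulic gradient i = Δh / L = 14.8 / 691 = 0.02142.
Darcy flux q = K · i = 54.50 × 0.02142 = 1.167 m/day.
Seepage velocity v = q / n_e = 1.167 / 0.27 = 4.323 m/day.

4.32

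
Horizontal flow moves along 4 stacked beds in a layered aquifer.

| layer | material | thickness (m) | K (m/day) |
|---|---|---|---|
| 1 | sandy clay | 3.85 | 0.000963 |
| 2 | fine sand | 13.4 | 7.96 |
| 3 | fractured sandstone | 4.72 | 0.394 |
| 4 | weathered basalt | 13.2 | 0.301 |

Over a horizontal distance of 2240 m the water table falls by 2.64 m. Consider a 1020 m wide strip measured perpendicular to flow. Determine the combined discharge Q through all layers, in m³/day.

135

Flow is parallel to layering, so each bed carries its own Darcy discharge and the transmissivities add.
Σ(K_i·b_i) = 0.000963×3.85 + 7.96×13.4 + 0.394×4.72 + 0.301×13.2 = 112.5 m²/day.
Hydraulic gradient i = Δh / L = 2.64 / 2240 = 0.001179.
Q = Σ(K_i·b_i) · W · i = 112.5 × 1020 × 0.001179 = 135.2 m³/day.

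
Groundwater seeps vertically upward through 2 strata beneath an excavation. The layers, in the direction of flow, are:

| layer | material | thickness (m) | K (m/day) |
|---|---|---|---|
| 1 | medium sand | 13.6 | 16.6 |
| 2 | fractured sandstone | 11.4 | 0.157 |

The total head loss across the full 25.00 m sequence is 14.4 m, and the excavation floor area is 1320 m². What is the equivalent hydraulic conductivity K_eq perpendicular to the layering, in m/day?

0.340

Flow is perpendicular to layering, so the layers act in series and the equivalent K is the thickness-weighted harmonic mean.
Total thickness L = 13.6 + 11.4 = 25.00 m.
Σ(b_i/K_i) = 13.6/16.6 + 11.4/0.157 = 73.43 d.
K_eq = L / Σ(b_i/K_i) = 25.00 / 73.43 = 0.3405 m/day.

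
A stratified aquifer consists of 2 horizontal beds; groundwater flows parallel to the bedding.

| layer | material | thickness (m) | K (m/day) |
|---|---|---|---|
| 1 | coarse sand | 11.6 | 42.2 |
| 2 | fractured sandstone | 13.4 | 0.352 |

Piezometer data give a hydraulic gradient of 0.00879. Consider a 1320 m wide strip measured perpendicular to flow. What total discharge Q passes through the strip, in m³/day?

5730

Flow is parallel to layering, so each bed carries its own Darcy discharge and the transmissivities add.
Σ(K_i·b_i) = 42.2×11.6 + 0.352×13.4 = 494.2 m²/day.
Hydraulic gradient i = 0.00879.
Q = Σ(K_i·b_i) · W · i = 494.2 × 1320 × 0.008790 = 5735 m³/day.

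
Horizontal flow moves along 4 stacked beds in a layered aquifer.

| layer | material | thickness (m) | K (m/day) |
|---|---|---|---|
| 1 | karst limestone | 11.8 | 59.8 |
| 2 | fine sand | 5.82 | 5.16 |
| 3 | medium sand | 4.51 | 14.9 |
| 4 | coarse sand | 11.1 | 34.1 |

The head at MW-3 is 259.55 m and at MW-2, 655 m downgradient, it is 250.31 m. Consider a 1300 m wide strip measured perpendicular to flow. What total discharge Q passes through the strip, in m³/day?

Flow is parallel to layering, so each bed carries its own Darcy discharge and the transmissivities add.
Σ(K_i·b_i) = 59.8×11.8 + 5.16×5.82 + 14.9×4.51 + 34.1×11.1 = 1181 m²/day.
Hydraulic gradient i = (259.55 − 250.31) / 655 = 9.24 / 655 = 0.01411.
Q = Σ(K_i·b_i) · W · i = 1181 × 1300 × 0.01411 = 21665 m³/day.

21700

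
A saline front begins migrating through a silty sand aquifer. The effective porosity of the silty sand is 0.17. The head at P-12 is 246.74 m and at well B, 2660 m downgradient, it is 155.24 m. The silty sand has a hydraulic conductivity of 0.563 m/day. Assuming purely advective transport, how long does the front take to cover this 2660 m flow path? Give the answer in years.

Hydraulic gradient i = (246.74 − 155.24) / 2660 = 91.5 / 2660 = 0.03440.
Darcy flux q = K · i = 0.5630 × 0.03440 = 0.01937 m/day.
Seepage velocity v = q / n_e = 0.01937 / 0.17 = 0.1139 m/day.
Travel time t = L / v = 2660 / 0.1139 = 23350 days = 63.93 years.

63.9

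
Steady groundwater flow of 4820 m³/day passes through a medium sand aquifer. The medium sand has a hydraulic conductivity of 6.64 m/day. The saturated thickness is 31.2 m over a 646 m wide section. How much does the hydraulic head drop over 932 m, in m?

33.6

Cross-sectional area A = 646 × 31.2 = 20155 m².
From Q = K·A·i, i = Q / (K·A) = 4820 / (6.640 × 20155) = 0.03602.
Head loss Δh = i · L = 0.03602 × 932 = 33.57 m.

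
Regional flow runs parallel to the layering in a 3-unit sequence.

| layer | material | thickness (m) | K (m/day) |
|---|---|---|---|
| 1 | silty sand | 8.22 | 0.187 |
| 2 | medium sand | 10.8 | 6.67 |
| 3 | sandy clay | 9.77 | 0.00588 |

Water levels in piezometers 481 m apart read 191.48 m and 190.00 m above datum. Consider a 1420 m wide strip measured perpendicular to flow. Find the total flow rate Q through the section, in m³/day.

Flow is parallel to layering, so each bed carries its own Darcy discharge and the transmissivities add.
Σ(K_i·b_i) = 0.187×8.22 + 6.67×10.8 + 0.00588×9.77 = 73.63 m²/day.
Hydraulic gradient i = (191.48 − 190.00) / 481 = 1.48 / 481 = 0.003077.
Q = Σ(K_i·b_i) · W · i = 73.63 × 1420 × 0.003077 = 321.7 m³/day.

322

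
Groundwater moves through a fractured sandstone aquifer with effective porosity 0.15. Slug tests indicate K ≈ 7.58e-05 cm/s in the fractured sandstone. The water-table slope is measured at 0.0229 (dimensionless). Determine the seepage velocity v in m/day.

0.0100

Convert K: 7.58e-05 cm/s × 864 = 0.06549 m/day.
Hydraulic gradient i = 0.0229.
Darcy flux q = K · i = 0.06549 × 0.02290 = 0.001500 m/day.
Seepage velocity v = q / n_e = 0.001500 / 0.15 = 0.009998 m/day.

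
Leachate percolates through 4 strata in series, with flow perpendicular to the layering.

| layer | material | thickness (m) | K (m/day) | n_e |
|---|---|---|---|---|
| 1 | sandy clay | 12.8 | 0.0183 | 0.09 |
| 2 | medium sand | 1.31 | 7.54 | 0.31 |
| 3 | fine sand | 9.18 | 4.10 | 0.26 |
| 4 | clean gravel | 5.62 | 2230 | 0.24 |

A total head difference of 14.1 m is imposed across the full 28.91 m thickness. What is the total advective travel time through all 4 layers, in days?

With flow normal to the layers, continuity requires the same specific discharge q through every layer.
Σ(b_i/K_i) = 12.8/0.0183 + 1.31/7.54 + 9.18/4.10 + 5.62/2230 = 701.9 d.
q = Δh / Σ(b_i/K_i) = 14.1 / 701.9 = 0.02009 m/day.
In each layer the seepage velocity is v_i = q/n_i, so the layer transit time is t_i = b_i·n_i / q:
  layer 1 (sandy clay): t_1 = 12.8 × 0.09 / 0.02009 = 57.34 d
  layer 2 (medium sand): t_2 = 1.31 × 0.31 / 0.02009 = 20.21 d
  layer 3 (fine sand): t_3 = 9.18 × 0.26 / 0.02009 = 118.8 d
  layer 4 (clean gravel): t_4 = 5.62 × 0.24 / 0.02009 = 67.14 d
Total t = Σ t_i = 263.5 days.

264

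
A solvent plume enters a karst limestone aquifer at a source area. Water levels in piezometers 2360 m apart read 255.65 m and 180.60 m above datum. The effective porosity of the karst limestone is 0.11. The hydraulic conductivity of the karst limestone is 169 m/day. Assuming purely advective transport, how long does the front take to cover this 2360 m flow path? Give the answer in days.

48.3

Hydraulic gradient i = (255.65 − 180.60) / 2360 = 75.05 / 2360 = 0.03180.
Darcy flux q = K · i = 169.0 × 0.03180 = 5.374 m/day.
Seepage velocity v = q / n_e = 5.374 / 0.11 = 48.86 m/day.
Travel time t = L / v = 2360 / 48.86 = 48.30 days.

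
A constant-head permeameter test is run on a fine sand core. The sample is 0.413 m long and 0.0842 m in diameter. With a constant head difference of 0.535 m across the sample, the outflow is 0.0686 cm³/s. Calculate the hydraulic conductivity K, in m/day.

0.822

Cross-sectional area A = π·(d/2)² = π × (0.0842/2)² = 0.005568 m².
Convert discharge: 0.0686 cm³/s = 6.860e-08 m³/s.
Darcy's law rearranged: K = Q·L / (A·Δh) = 6.860e-08 × 0.413 / (0.005568 × 0.535) = 9.511e-06 m/s = 0.8217 m/day.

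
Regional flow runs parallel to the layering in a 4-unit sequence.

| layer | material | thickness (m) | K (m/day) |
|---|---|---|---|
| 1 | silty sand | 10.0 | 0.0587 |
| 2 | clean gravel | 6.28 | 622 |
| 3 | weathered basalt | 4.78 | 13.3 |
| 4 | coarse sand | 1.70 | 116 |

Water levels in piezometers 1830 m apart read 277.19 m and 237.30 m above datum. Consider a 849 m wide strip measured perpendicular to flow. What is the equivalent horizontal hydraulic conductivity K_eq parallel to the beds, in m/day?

183

Flow is parallel to layering, so each bed carries its own Darcy discharge and the transmissivities add.
Σ(K_i·b_i) = 0.0587×10.0 + 622×6.28 + 13.3×4.78 + 116×1.70 = 4168 m²/day.
Total thickness b = 22.76 m, so K_eq = Σ(K_i·b_i)/b = 183.1 m/day.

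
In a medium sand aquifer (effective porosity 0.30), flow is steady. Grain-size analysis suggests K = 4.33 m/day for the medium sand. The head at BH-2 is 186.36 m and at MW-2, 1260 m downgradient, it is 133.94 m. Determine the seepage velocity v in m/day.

0.600

Hydraulic gradient i = (186.36 − 133.94) / 1260 = 52.42 / 1260 = 0.04160.
Darcy flux q = K · i = 4.330 × 0.04160 = 0.1801 m/day.
Seepage velocity v = q / n_e = 0.1801 / 0.30 = 0.6005 m/day.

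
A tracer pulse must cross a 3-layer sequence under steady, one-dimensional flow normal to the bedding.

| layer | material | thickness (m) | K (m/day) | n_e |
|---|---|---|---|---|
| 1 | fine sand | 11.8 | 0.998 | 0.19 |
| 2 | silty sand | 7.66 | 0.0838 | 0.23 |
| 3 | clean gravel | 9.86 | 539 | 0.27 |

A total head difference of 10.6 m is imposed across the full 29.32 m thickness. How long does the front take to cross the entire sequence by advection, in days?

With flow normal to the layers, continuity requires the same specific discharge q through every layer.
Σ(b_i/K_i) = 11.8/0.998 + 7.66/0.0838 + 9.86/539 = 103.3 d.
q = Δh / Σ(b_i/K_i) = 10.6 / 103.3 = 0.1027 m/day.
In each layer the seepage velocity is v_i = q/n_i, so the layer transit time is t_i = b_i·n_i / q:
  layer 1 (fine sand): t_1 = 11.8 × 0.19 / 0.1027 = 21.84 d
  layer 2 (silty sand): t_2 = 7.66 × 0.23 / 0.1027 = 17.16 d
  layer 3 (clean gravel): t_3 = 9.86 × 0.27 / 0.1027 = 25.93 d
Total t = Σ t_i = 64.93 days.

64.9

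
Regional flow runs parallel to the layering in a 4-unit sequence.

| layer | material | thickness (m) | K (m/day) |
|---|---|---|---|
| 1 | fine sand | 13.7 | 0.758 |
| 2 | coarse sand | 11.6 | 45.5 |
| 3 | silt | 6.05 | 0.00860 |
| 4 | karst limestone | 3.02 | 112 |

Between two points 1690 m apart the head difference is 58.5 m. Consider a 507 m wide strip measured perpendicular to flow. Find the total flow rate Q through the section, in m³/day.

Flow is parallel to layering, so each bed carries its own Darcy discharge and the transmissivities add.
Σ(K_i·b_i) = 0.758×13.7 + 45.5×11.6 + 0.00860×6.05 + 112×3.02 = 876.5 m²/day.
Hydraulic gradient i = Δh / L = 58.5 / 1690 = 0.03462.
Q = Σ(K_i·b_i) · W · i = 876.5 × 507 × 0.03462 = 15382 m³/day.

15400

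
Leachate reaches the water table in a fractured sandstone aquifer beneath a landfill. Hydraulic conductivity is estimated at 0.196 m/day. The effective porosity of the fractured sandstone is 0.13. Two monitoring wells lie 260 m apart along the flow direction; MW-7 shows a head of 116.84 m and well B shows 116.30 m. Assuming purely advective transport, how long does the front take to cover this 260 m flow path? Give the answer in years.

Hydraulic gradient i = (116.84 − 116.30) / 260 = 0.54 / 260 = 0.002077.
Darcy flux q = K · i = 0.1960 × 0.002077 = 0.0004071 m/day.
Seepage velocity v = q / n_e = 0.0004071 / 0.13 = 0.003131 m/day.
Travel time t = L / v = 260 / 0.003131 = 83031 days = 227.3 years.

227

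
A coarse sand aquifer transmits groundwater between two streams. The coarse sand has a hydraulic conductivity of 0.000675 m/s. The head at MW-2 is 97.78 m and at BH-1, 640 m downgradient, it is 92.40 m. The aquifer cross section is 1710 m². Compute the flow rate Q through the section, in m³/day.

Convert K: 0.000675 m/s × 86400 = 58.32 m/day.
Hydraulic gradient i = (97.78 − 92.40) / 640 = 5.38 / 640 = 0.008406.
Darcy's law: Q = K · A · i = 58.32 × 1710 × 0.008406 = 838.3 m³/day.

838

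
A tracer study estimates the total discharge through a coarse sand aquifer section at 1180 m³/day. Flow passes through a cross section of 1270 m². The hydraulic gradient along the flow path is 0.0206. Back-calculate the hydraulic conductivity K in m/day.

45.1

Hydraulic gradient i = 0.0206.
From Q = K·A·i, K = Q / (A·i) = 1180 / (1270 × 0.02060) = 45.10 m/day.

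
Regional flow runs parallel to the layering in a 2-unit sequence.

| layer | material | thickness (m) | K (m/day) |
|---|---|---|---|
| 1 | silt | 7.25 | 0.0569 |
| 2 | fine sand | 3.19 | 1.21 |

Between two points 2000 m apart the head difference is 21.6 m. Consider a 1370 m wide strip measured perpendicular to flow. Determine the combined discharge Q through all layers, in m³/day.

Flow is parallel to layering, so each bed carries its own Darcy discharge and the transmissivities add.
Σ(K_i·b_i) = 0.0569×7.25 + 1.21×3.19 = 4.272 m²/day.
Hydraulic gradient i = Δh / L = 21.6 / 2000 = 0.01080.
Q = Σ(K_i·b_i) · W · i = 4.272 × 1370 × 0.01080 = 63.21 m³/day.

63.2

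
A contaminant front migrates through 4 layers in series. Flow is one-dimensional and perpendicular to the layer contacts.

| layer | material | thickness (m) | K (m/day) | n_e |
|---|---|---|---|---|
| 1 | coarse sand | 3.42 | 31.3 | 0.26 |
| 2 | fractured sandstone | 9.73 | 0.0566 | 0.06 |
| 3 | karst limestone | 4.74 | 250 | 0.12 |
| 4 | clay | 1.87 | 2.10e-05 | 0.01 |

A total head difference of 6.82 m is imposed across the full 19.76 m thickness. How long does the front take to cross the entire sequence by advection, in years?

With flow normal to the layers, continuity requires the same specific discharge q through every layer.
Σ(b_i/K_i) = 3.42/31.3 + 9.73/0.0566 + 4.74/250 + 1.87/2.10e-05 = 89220 d.
q = Δh / Σ(b_i/K_i) = 6.82 / 89220 = 7.644e-05 m/day.
In each layer the seepage velocity is v_i = q/n_i, so the layer transit time is t_i = b_i·n_i / q:
  layer 1 (coarse sand): t_1 = 3.42 × 0.26 / 7.644e-05 = 11633 d
  layer 2 (fractured sandstone): t_2 = 9.73 × 0.06 / 7.644e-05 = 7637 d
  layer 3 (karst limestone): t_3 = 4.74 × 0.12 / 7.644e-05 = 7441 d
  layer 4 (clay): t_4 = 1.87 × 0.01 / 7.644e-05 = 244.6 d
Total t = Σ t_i = 26956 days = 73.80 years.

73.8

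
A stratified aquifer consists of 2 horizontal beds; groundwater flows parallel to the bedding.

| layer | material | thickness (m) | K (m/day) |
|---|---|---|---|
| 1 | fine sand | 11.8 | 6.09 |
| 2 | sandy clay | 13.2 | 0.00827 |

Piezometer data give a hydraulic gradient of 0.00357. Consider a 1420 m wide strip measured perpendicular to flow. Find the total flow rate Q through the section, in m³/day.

Flow is parallel to layering, so each bed carries its own Darcy discharge and the transmissivities add.
Σ(K_i·b_i) = 6.09×11.8 + 0.00827×13.2 = 71.97 m²/day.
Hydraulic gradient i = 0.00357.
Q = Σ(K_i·b_i) · W · i = 71.97 × 1420 × 0.003570 = 364.9 m³/day.

365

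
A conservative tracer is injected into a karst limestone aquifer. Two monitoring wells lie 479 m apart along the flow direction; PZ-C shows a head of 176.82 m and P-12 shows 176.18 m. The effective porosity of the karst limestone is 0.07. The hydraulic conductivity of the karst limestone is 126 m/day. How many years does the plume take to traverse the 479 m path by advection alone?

0.545

Hydraulic gradient i = (176.82 − 176.18) / 479 = 0.64 / 479 = 0.001336.
Darcy flux q = K · i = 126.0 × 0.001336 = 0.1684 m/day.
Seepage velocity v = q / n_e = 0.1684 / 0.07 = 2.405 m/day.
Travel time t = L / v = 479 / 2.405 = 199.2 days = 0.5453 years.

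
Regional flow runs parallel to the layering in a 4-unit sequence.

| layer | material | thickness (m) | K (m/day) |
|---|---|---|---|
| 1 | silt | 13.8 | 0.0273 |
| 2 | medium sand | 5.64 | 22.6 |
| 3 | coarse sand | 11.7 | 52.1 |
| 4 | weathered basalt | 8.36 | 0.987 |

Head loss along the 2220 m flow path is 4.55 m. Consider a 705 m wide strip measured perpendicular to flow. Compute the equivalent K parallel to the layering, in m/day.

18.9

Flow is parallel to layering, so each bed carries its own Darcy discharge and the transmissivities add.
Σ(K_i·b_i) = 0.0273×13.8 + 22.6×5.64 + 52.1×11.7 + 0.987×8.36 = 745.7 m²/day.
Total thickness b = 39.50 m, so K_eq = Σ(K_i·b_i)/b = 18.88 m/day.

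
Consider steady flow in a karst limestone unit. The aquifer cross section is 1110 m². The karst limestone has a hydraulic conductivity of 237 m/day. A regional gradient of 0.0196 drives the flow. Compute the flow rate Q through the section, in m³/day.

5160

Hydraulic gradient i = 0.0196.
Darcy's law: Q = K · A · i = 237.0 × 1110 × 0.01960 = 5156 m³/day.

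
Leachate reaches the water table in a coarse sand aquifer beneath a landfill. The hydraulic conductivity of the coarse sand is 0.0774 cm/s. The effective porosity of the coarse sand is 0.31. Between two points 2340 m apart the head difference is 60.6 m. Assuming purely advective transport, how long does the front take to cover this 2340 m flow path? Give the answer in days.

Convert K: 0.0774 cm/s × 864 = 66.87 m/day.
Hydraulic gradient i = Δh / L = 60.6 / 2340 = 0.02590.
Darcy flux q = K · i = 66.87 × 0.02590 = 1.732 m/day.
Seepage velocity v = q / n_e = 1.732 / 0.31 = 5.587 m/day.
Travel time t = L / v = 2340 / 5.587 = 418.9 days.

419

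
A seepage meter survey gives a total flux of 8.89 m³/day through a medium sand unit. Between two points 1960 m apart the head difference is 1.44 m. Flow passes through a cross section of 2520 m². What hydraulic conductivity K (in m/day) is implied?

Hydraulic gradient i = Δh / L = 1.44 / 1960 = 0.0007347.
From Q = K·A·i, K = Q / (A·i) = 8.89 / (2520 × 0.0007347) = 4.802 m/day.

4.80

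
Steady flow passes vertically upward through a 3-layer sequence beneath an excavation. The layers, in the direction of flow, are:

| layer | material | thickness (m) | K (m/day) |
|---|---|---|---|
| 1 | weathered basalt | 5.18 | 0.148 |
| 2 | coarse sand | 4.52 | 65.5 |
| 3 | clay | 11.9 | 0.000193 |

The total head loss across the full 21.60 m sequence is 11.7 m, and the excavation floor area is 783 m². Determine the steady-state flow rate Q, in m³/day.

Flow is perpendicular to layering, so the layers act in series and the equivalent K is the thickness-weighted harmonic mean.
Total thickness L = 5.18 + 4.52 + 11.9 = 21.60 m.
Σ(b_i/K_i) = 5.18/0.148 + 4.52/65.5 + 11.9/0.000193 = 61693 d.
K_eq = L / Σ(b_i/K_i) = 21.60 / 61693 = 0.0003501 m/day.
Q = K_eq · A · (Δh/L) = 0.0003501 × 783 × (11.7/21.60) = 0.1485 m³/day.

0.148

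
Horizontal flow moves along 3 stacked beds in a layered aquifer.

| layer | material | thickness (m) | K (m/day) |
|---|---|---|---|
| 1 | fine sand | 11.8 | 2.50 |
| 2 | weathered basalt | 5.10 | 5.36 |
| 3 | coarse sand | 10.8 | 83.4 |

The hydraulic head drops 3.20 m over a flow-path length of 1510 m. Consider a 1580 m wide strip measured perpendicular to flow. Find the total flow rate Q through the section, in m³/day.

3210

Flow is parallel to layering, so each bed carries its own Darcy discharge and the transmissivities add.
Σ(K_i·b_i) = 2.50×11.8 + 5.36×5.10 + 83.4×10.8 = 957.6 m²/day.
Hydraulic gradient i = Δh / L = 3.20 / 1510 = 0.002119.
Q = Σ(K_i·b_i) · W · i = 957.6 × 1580 × 0.002119 = 3206 m³/day.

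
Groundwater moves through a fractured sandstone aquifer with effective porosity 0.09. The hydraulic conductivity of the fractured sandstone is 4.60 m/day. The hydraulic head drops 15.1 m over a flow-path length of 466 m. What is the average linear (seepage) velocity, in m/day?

Hydraulic gradient i = Δh / L = 15.1 / 466 = 0.03240.
Darcy flux q = K · i = 4.600 × 0.03240 = 0.1491 m/day.
Seepage velocity v = q / n_e = 0.1491 / 0.09 = 1.656 m/day.

1.66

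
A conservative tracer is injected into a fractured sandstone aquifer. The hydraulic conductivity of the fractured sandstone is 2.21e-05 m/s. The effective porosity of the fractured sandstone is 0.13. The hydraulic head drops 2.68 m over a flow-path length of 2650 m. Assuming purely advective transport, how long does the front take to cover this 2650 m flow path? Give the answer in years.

488

Convert K: 2.21e-05 m/s × 86400 = 1.909 m/day.
Hydraulic gradient i = Δh / L = 2.68 / 2650 = 0.001011.
Darcy flux q = K · i = 1.909 × 0.001011 = 0.001931 m/day.
Seepage velocity v = q / n_e = 0.001931 / 0.13 = 0.01485 m/day.
Travel time t = L / v = 2650 / 0.01485 = 1.784e+05 days = 488.4 years.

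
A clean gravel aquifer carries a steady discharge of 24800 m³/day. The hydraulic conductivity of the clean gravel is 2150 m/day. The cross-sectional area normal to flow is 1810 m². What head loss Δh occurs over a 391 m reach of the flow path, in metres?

2.49

From Q = K·A·i, i = Q / (K·A) = 24800 / (2150 × 1810) = 0.006373.
Head loss Δh = i · L = 0.006373 × 391 = 2.492 m.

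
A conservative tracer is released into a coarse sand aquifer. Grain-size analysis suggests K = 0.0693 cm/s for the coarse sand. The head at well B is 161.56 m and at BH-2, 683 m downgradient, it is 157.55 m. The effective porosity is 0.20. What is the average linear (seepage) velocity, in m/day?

1.76

Convert K: 0.0693 cm/s × 864 = 59.88 m/day.
Hydraulic gradient i = (161.56 − 157.55) / 683 = 4.01 / 683 = 0.005871.
Darcy flux q = K · i = 59.88 × 0.005871 = 0.3515 m/day.
Seepage velocity v = q / n_e = 0.3515 / 0.20 = 1.758 m/day.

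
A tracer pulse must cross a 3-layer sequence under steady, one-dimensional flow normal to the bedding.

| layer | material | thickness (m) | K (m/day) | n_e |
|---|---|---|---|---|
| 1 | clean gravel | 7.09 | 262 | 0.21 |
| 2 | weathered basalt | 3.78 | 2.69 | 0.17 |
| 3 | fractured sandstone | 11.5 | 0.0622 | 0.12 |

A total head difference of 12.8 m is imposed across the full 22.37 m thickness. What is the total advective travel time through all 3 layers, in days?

51.1

With flow normal to the layers, continuity requires the same specific discharge q through every layer.
Σ(b_i/K_i) = 7.09/262 + 3.78/2.69 + 11.5/0.0622 = 186.3 d.
q = Δh / Σ(b_i/K_i) = 12.8 / 186.3 = 0.06870 m/day.
In each layer the seepage velocity is v_i = q/n_i, so the layer transit time is t_i = b_i·n_i / q:
  layer 1 (clean gravel): t_1 = 7.09 × 0.21 / 0.06870 = 21.67 d
  layer 2 (weathered basalt): t_2 = 3.78 × 0.17 / 0.06870 = 9.354 d
  layer 3 (fractured sandstone): t_3 = 11.5 × 0.12 / 0.06870 = 20.09 d
Total t = Σ t_i = 51.11 days.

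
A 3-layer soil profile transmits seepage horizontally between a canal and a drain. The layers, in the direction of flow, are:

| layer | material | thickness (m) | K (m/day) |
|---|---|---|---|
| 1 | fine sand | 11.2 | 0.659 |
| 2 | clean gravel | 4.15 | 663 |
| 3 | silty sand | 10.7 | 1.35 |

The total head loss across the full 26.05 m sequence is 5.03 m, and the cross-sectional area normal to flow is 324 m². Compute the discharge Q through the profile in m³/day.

Flow is perpendicular to layering, so the layers act in series and the equivalent K is the thickness-weighted harmonic mean.
Total thickness L = 11.2 + 4.15 + 10.7 = 26.05 m.
Σ(b_i/K_i) = 11.2/0.659 + 4.15/663 + 10.7/1.35 = 24.93 d.
K_eq = L / Σ(b_i/K_i) = 26.05 / 24.93 = 1.045 m/day.
Q = K_eq · A · (Δh/L) = 1.045 × 324 × (5.03/26.05) = 65.38 m³/day.

65.4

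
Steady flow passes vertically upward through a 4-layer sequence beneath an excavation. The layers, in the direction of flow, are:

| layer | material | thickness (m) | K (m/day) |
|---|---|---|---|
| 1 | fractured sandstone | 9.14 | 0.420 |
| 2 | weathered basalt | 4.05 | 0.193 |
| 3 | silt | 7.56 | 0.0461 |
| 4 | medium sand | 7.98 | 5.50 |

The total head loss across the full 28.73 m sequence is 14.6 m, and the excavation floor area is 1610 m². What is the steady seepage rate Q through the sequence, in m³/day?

113

Flow is perpendicular to layering, so the layers act in series and the equivalent K is the thickness-weighted harmonic mean.
Total thickness L = 9.14 + 4.05 + 7.56 + 7.98 = 28.73 m.
Σ(b_i/K_i) = 9.14/0.420 + 4.05/0.193 + 7.56/0.0461 + 7.98/5.50 = 208.2 d.
K_eq = L / Σ(b_i/K_i) = 28.73 / 208.2 = 0.1380 m/day.
Q = K_eq · A · (Δh/L) = 0.1380 × 1610 × (14.6/28.73) = 112.9 m³/day.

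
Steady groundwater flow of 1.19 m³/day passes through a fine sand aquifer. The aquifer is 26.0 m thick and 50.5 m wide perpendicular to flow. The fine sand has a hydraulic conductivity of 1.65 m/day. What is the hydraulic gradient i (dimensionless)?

0.000549

Cross-sectional area A = 50.5 × 26.0 = 1313 m².
From Q = K·A·i, i = Q / (K·A) = 1.19 / (1.650 × 1313) = 0.0005493.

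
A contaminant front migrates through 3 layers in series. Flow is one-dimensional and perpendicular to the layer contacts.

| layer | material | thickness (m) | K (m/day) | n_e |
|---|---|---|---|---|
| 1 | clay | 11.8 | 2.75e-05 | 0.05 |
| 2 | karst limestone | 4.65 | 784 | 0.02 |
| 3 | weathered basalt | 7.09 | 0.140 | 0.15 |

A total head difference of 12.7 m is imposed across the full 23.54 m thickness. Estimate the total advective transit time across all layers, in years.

With flow normal to the layers, continuity requires the same specific discharge q through every layer.
Σ(b_i/K_i) = 11.8/2.75e-05 + 4.65/784 + 7.09/0.140 = 4.291e+05 d.
q = Δh / Σ(b_i/K_i) = 12.7 / 4.291e+05 = 2.959e-05 m/day.
In each layer the seepage velocity is v_i = q/n_i, so the layer transit time is t_i = b_i·n_i / q:
  layer 1 (clay): t_1 = 11.8 × 0.05 / 2.959e-05 = 19936 d
  layer 2 (karst limestone): t_2 = 4.65 × 0.02 / 2.959e-05 = 3143 d
  layer 3 (weathered basalt): t_3 = 7.09 × 0.15 / 2.959e-05 = 35936 d
Total t = Σ t_i = 59015 days = 161.6 years.

162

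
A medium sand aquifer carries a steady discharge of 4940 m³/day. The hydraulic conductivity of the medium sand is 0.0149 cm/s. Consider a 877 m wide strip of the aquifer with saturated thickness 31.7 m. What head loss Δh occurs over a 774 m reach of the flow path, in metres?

Convert K: 0.0149 cm/s × 864 = 12.87 m/day.
Cross-sectional area A = 877 × 31.7 = 27801 m².
From Q = K·A·i, i = Q / (K·A) = 4940 / (12.87 × 27801) = 0.01380.
Head loss Δh = i · L = 0.01380 × 774 = 10.68 m.

10.7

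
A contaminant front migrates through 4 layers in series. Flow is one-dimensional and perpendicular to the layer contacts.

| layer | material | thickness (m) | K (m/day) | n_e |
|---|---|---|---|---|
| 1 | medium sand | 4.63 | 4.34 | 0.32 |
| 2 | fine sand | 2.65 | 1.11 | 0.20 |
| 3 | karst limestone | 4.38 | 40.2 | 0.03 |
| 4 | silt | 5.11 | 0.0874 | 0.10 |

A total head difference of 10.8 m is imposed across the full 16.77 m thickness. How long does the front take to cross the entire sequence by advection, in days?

With flow normal to the layers, continuity requires the same specific discharge q through every layer.
Σ(b_i/K_i) = 4.63/4.34 + 2.65/1.11 + 4.38/40.2 + 5.11/0.0874 = 62.03 d.
q = Δh / Σ(b_i/K_i) = 10.8 / 62.03 = 0.1741 m/day.
In each layer the seepage velocity is v_i = q/n_i, so the layer transit time is t_i = b_i·n_i / q:
  layer 1 (medium sand): t_1 = 4.63 × 0.32 / 0.1741 = 8.510 d
  layer 2 (fine sand): t_2 = 2.65 × 0.20 / 0.1741 = 3.044 d
  layer 3 (karst limestone): t_3 = 4.38 × 0.03 / 0.1741 = 0.7547 d
  layer 4 (silt): t_4 = 5.11 × 0.10 / 0.1741 = 2.935 d
Total t = Σ t_i = 15.24 days.

15.2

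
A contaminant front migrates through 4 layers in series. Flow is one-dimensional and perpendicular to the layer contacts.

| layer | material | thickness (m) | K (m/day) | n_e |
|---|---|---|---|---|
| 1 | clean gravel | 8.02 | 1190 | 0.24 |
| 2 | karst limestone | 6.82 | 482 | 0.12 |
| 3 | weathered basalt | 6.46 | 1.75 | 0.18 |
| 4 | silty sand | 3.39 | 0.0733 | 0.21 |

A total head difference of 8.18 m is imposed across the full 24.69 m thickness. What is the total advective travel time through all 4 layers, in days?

With flow normal to the layers, continuity requires the same specific discharge q through every layer.
Σ(b_i/K_i) = 8.02/1190 + 6.82/482 + 6.46/1.75 + 3.39/0.0733 = 49.96 d.
q = Δh / Σ(b_i/K_i) = 8.18 / 49.96 = 0.1637 m/day.
In each layer the seepage velocity is v_i = q/n_i, so the layer transit time is t_i = b_i·n_i / q:
  layer 1 (clean gravel): t_1 = 8.02 × 0.24 / 0.1637 = 11.76 d
  layer 2 (karst limestone): t_2 = 6.82 × 0.12 / 0.1637 = 4.999 d
  layer 3 (weathered basalt): t_3 = 6.46 × 0.18 / 0.1637 = 7.102 d
  layer 4 (silty sand): t_4 = 3.39 × 0.21 / 0.1637 = 4.348 d
Total t = Σ t_i = 28.20 days.

28.2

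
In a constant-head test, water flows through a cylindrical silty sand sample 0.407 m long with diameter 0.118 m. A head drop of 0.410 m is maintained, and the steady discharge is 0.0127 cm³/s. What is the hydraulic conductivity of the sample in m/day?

0.0996

Cross-sectional area A = π·(d/2)² = π × (0.118/2)² = 0.01094 m².
Convert discharge: 0.0127 cm³/s = 1.270e-08 m³/s.
Darcy's law rearranged: K = Q·L / (A·Δh) = 1.270e-08 × 0.407 / (0.01094 × 0.410) = 1.153e-06 m/s = 0.09960 m/day.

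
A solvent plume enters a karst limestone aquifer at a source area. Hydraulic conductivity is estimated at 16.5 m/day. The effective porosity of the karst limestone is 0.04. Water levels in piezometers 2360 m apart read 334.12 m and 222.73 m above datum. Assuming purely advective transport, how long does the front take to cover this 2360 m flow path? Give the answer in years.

0.332

Hydraulic gradient i = (334.12 − 222.73) / 2360 = 111.39 / 2360 = 0.04720.
Darcy flux q = K · i = 16.50 × 0.04720 = 0.7788 m/day.
Seepage velocity v = q / n_e = 0.7788 / 0.04 = 19.47 m/day.
Travel time t = L / v = 2360 / 19.47 = 121.2 days = 0.3319 years.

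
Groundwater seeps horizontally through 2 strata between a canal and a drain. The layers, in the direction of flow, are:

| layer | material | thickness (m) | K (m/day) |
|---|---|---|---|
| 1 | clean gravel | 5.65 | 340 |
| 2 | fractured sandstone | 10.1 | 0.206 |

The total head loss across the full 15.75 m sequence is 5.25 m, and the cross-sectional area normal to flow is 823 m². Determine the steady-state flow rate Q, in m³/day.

88.1

Flow is perpendicular to layering, so the layers act in series and the equivalent K is the thickness-weighted harmonic mean.
Total thickness L = 5.65 + 10.1 = 15.75 m.
Σ(b_i/K_i) = 5.65/340 + 10.1/0.206 = 49.05 d.
K_eq = L / Σ(b_i/K_i) = 15.75 / 49.05 = 0.3211 m/day.
Q = K_eq · A · (Δh/L) = 0.3211 × 823 × (5.25/15.75) = 88.10 m³/day.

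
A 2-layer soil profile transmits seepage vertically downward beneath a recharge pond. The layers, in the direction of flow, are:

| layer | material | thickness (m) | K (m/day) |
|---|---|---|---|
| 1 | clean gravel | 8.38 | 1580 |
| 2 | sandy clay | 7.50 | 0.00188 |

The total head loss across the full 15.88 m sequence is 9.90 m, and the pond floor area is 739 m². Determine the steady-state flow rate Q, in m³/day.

Flow is perpendicular to layering, so the layers act in series and the equivalent K is the thickness-weighted harmonic mean.
Total thickness L = 8.38 + 7.50 = 15.88 m.
Σ(b_i/K_i) = 8.38/1580 + 7.50/0.00188 = 3989 d.
K_eq = L / Σ(b_i/K_i) = 15.88 / 3989 = 0.003981 m/day.
Q = K_eq · A · (Δh/L) = 0.003981 × 739 × (9.90/15.88) = 1.834 m³/day.

1.83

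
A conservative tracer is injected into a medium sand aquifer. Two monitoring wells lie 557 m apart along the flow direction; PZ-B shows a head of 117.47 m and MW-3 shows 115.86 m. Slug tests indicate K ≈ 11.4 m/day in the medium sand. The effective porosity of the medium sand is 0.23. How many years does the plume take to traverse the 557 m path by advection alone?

10.6

Hydraulic gradient i = (117.47 − 115.86) / 557 = 1.61 / 557 = 0.002890.
Darcy flux q = K · i = 11.40 × 0.002890 = 0.03295 m/day.
Seepage velocity v = q / n_e = 0.03295 / 0.23 = 0.1433 m/day.
Travel time t = L / v = 557 / 0.1433 = 3888 days = 10.64 years.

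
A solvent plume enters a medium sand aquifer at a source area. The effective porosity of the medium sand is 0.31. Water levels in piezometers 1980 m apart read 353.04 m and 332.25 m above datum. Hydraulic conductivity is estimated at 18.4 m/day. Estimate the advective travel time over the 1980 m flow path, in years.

Hydraulic gradient i = (353.04 − 332.25) / 1980 = 20.79 / 1980 = 0.01050.
Darcy flux q = K · i = 18.40 × 0.01050 = 0.1932 m/day.
Seepage velocity v = q / n_e = 0.1932 / 0.31 = 0.6232 m/day.
Travel time t = L / v = 1980 / 0.6232 = 3177 days = 8.698 years.

8.70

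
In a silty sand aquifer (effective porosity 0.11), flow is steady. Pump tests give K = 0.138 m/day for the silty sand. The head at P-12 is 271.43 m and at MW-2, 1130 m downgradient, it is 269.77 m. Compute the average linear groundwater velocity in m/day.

Hydraulic gradient i = (271.43 − 269.77) / 1130 = 1.66 / 1130 = 0.001469.
Darcy flux q = K · i = 0.1380 × 0.001469 = 0.0002027 m/day.
Seepage velocity v = q / n_e = 0.0002027 / 0.11 = 0.001843 m/day.

0.00184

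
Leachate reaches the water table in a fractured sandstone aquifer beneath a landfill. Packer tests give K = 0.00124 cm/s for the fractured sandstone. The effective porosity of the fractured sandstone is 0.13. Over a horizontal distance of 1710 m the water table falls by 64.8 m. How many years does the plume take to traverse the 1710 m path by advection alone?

Convert K: 0.00124 cm/s × 864 = 1.071 m/day.
Hydraulic gradient i = Δh / L = 64.8 / 1710 = 0.03789.
Darcy flux q = K · i = 1.071 × 0.03789 = 0.04060 m/day.
Seepage velocity v = q / n_e = 0.04060 / 0.13 = 0.3123 m/day.
Travel time t = L / v = 1710 / 0.3123 = 5476 days = 14.99 years.

15.0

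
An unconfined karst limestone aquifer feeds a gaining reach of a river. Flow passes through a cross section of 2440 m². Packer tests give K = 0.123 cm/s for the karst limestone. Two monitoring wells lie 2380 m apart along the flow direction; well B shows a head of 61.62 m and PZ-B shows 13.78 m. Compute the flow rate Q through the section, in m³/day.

5210

Convert K: 0.123 cm/s × 864 = 106.3 m/day.
Hydraulic gradient i = (61.62 − 13.78) / 2380 = 47.84 / 2380 = 0.02010.
Darcy's law: Q = K · A · i = 106.3 × 2440 × 0.02010 = 5212 m³/day.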